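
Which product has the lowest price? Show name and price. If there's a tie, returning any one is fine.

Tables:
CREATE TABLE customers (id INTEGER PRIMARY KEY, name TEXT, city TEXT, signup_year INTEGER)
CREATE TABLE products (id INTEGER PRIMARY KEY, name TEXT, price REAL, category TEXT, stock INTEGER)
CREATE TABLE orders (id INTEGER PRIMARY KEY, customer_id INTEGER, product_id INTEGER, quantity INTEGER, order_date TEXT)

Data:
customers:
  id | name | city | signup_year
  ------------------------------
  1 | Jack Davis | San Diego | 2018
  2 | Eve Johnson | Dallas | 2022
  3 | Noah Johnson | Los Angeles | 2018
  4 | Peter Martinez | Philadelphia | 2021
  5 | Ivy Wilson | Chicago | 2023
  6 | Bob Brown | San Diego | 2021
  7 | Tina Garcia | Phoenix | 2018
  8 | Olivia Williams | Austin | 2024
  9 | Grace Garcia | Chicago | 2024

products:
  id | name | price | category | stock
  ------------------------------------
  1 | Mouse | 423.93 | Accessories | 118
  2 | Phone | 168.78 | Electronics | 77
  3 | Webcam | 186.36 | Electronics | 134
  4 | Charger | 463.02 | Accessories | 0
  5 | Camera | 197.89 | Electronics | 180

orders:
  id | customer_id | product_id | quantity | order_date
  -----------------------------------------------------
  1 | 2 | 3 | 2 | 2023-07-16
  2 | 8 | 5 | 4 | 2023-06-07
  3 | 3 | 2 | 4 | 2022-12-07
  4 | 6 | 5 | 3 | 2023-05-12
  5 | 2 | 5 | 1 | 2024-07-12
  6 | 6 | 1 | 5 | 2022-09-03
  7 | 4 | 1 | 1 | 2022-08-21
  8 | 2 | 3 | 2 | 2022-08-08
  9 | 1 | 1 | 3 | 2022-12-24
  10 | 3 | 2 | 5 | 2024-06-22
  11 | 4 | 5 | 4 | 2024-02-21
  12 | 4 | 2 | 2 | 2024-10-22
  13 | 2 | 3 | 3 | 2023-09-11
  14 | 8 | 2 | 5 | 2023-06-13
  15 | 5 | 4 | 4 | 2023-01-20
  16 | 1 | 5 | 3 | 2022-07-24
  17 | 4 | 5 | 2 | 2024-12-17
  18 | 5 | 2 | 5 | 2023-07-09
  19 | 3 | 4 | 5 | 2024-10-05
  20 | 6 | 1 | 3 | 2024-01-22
SELECT name, price FROM products ORDER BY price ASC LIMIT 1

Execution result:
name | price
Phone | 168.78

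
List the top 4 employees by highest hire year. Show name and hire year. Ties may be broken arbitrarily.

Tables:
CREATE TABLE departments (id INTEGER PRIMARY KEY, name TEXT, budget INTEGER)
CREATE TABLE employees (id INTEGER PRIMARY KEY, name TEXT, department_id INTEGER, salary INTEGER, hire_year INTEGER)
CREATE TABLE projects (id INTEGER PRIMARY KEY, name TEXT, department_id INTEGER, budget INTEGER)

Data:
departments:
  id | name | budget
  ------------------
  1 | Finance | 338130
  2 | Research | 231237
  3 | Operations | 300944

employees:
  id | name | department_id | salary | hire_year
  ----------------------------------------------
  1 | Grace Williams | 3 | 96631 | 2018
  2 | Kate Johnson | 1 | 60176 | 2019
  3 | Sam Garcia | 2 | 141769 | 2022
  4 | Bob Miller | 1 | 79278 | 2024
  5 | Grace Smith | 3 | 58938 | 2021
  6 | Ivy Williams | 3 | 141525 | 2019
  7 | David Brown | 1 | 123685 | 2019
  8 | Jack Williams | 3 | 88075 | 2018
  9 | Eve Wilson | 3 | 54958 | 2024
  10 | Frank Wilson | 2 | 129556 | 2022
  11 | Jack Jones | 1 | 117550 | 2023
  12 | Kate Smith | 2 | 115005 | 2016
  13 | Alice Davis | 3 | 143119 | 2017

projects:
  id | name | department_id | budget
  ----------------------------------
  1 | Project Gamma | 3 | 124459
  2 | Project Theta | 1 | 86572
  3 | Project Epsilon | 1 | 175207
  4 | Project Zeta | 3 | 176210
SELECT name, hire_year FROM employees ORDER BY hire_year DESC LIMIT 4

Execution result:
name | hire_year
Bob Miller | 2024
Eve Wilson | 2024
Jack Jones | 2023
Sam Garcia | 2022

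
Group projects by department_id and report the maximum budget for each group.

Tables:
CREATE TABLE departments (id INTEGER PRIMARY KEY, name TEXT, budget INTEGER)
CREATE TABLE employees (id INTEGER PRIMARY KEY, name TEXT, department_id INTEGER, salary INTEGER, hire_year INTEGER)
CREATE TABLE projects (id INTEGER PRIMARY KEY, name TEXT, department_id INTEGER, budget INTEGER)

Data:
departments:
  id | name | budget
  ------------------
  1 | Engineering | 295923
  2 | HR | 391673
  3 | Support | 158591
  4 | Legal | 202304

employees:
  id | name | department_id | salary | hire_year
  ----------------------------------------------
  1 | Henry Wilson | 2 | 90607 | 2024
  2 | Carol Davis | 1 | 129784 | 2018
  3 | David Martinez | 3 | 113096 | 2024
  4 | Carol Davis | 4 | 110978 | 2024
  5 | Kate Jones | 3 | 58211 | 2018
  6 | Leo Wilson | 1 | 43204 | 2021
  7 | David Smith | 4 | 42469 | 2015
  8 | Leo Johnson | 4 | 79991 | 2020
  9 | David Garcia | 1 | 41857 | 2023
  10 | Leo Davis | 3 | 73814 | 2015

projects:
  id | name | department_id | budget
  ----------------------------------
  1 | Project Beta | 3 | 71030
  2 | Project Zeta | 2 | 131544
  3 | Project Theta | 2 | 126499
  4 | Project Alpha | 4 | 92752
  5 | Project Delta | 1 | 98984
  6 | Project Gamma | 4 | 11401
SELECT department_id, MAX(budget) AS max_budget FROM projects GROUP BY department_id

Execution result:
department_id | max_budget
1 | 98984
2 | 131544
3 | 71030
4 | 92752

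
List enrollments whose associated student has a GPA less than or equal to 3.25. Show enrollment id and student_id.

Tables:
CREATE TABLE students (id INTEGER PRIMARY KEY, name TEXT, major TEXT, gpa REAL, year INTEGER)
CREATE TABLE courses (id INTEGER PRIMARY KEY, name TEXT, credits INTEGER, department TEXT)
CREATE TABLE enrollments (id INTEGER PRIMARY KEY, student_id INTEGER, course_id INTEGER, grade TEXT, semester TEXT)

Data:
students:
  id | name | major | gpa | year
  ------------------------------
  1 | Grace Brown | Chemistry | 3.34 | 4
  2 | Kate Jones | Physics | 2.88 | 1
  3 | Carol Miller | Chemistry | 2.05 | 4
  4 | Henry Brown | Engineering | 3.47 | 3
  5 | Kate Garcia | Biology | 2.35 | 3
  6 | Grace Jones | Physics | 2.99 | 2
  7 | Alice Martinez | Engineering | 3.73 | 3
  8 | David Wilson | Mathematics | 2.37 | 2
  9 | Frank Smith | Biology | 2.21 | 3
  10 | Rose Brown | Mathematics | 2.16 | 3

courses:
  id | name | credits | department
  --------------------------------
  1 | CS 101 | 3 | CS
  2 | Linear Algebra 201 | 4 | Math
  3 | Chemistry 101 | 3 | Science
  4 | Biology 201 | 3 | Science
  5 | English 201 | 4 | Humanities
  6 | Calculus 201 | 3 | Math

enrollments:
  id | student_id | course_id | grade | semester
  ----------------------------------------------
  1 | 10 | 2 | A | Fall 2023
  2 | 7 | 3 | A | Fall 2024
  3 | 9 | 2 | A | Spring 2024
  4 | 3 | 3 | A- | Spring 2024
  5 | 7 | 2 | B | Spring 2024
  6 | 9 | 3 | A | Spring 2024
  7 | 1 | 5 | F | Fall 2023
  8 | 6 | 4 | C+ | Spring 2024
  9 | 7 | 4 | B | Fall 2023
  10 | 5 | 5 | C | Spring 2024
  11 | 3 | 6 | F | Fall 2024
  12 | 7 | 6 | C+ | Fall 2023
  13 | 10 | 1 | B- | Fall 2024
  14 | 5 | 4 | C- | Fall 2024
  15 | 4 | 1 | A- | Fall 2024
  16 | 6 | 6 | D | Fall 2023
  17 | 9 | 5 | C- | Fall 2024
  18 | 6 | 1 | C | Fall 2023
SELECT id, student_id FROM enrollments WHERE student_id IN (SELECT id FROM students WHERE gpa <= 3.25)

Execution result:
id | student_id
1 | 10
3 | 9
4 | 3
6 | 9
8 | 6
10 | 5
11 | 3
13 | 10
14 | 5
16 | 6
17 | 9
18 | 6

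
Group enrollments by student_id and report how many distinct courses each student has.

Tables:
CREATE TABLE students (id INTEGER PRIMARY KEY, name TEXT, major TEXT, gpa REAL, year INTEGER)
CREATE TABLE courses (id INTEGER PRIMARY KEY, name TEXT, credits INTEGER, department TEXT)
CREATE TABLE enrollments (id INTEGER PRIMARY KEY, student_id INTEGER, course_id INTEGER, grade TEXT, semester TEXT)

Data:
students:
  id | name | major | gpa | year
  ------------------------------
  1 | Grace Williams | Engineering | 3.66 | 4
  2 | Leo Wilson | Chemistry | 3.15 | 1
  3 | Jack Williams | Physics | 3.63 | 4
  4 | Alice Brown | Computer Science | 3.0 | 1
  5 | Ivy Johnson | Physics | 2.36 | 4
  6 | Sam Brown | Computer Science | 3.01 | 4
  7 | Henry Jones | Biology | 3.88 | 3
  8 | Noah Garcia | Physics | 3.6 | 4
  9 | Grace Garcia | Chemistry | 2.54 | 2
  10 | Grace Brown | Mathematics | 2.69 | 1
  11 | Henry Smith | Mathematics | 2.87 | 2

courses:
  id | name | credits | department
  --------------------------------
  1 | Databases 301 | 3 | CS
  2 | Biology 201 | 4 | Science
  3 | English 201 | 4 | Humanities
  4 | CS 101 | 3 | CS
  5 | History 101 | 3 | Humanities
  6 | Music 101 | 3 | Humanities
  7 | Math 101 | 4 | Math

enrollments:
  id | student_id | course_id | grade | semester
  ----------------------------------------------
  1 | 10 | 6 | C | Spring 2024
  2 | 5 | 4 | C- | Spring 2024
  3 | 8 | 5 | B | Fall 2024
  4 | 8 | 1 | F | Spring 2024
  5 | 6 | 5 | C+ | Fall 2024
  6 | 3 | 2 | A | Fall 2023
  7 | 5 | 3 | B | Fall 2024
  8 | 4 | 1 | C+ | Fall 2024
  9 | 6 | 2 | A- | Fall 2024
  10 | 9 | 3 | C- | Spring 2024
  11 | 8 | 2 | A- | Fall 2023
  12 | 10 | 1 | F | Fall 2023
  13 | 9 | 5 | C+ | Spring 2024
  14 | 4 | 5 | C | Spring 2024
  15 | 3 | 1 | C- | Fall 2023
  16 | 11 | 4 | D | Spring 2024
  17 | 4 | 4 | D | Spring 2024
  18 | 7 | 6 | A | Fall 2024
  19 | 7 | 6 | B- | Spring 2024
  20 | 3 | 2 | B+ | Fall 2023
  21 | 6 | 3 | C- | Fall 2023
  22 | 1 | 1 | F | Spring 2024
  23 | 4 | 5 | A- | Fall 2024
SELECT student_id, COUNT(DISTINCT course_id) AS distinct_course_count FROM enrollments GROUP BY student_id

Execution result:
student_id | distinct_course_count
1 | 1
3 | 2
4 | 3
5 | 2
6 | 3
7 | 1
8 | 3
9 | 2
10 | 2
11 | 1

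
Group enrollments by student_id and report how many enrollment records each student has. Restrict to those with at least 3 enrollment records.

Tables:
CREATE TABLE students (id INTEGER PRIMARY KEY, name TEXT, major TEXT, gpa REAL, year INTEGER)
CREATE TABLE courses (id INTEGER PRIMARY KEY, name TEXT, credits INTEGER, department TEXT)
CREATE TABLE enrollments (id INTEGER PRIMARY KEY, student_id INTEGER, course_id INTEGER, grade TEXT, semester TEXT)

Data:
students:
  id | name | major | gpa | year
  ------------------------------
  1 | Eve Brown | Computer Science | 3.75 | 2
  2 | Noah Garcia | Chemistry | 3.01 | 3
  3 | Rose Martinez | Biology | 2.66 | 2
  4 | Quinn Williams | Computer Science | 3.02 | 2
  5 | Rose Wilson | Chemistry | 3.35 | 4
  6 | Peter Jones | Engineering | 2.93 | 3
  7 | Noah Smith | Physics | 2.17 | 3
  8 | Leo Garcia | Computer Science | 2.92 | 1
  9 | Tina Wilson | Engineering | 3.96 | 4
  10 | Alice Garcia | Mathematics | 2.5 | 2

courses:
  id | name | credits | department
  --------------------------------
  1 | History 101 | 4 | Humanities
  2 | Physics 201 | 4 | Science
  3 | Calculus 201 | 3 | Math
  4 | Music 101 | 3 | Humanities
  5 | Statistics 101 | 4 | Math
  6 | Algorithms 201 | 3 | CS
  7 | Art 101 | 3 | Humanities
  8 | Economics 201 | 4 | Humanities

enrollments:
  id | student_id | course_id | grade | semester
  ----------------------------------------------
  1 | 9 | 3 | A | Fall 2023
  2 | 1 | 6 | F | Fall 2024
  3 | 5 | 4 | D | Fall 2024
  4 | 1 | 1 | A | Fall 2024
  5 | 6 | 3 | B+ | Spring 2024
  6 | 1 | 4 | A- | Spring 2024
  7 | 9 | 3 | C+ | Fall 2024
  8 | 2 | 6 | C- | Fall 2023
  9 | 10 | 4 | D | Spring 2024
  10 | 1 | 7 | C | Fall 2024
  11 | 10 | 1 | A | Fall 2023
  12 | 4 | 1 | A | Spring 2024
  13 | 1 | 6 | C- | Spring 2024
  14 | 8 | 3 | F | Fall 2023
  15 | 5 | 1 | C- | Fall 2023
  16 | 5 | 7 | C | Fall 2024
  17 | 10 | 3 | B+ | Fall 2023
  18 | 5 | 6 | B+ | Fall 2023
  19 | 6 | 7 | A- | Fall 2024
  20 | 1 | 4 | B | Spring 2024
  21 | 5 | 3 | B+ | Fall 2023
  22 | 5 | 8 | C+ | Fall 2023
SELECT student_id, COUNT(*) AS enrollment_count FROM enrollments GROUP BY student_id HAVING COUNT(*) >= 3

Execution result:
student_id | enrollment_count
1 | 6
5 | 6
10 | 3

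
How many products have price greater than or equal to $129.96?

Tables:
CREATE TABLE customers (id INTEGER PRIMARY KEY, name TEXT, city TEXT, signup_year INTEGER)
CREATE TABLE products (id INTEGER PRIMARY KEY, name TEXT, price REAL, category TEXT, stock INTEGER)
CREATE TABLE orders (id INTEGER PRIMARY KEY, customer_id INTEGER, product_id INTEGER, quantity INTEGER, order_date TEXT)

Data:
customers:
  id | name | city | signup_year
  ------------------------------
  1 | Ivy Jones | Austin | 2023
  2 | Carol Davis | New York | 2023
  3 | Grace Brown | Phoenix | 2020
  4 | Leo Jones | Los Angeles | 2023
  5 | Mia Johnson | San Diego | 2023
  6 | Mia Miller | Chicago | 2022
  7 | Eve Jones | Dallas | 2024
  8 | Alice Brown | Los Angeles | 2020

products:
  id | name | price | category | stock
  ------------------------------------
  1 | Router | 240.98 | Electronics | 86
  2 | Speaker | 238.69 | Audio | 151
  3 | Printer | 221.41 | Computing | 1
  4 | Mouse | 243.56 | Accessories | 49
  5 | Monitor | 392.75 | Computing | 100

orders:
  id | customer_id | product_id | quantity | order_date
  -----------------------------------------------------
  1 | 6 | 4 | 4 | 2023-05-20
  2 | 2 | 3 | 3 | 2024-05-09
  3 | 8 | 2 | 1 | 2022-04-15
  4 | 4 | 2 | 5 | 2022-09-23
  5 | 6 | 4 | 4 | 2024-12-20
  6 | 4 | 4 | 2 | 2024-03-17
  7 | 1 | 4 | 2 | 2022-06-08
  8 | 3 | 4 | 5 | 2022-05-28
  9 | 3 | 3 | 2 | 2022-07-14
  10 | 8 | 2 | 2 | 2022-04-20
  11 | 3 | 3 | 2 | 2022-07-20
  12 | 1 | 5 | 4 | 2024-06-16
SELECT COUNT(*) FROM products WHERE price >= 129.96

Execution result:
5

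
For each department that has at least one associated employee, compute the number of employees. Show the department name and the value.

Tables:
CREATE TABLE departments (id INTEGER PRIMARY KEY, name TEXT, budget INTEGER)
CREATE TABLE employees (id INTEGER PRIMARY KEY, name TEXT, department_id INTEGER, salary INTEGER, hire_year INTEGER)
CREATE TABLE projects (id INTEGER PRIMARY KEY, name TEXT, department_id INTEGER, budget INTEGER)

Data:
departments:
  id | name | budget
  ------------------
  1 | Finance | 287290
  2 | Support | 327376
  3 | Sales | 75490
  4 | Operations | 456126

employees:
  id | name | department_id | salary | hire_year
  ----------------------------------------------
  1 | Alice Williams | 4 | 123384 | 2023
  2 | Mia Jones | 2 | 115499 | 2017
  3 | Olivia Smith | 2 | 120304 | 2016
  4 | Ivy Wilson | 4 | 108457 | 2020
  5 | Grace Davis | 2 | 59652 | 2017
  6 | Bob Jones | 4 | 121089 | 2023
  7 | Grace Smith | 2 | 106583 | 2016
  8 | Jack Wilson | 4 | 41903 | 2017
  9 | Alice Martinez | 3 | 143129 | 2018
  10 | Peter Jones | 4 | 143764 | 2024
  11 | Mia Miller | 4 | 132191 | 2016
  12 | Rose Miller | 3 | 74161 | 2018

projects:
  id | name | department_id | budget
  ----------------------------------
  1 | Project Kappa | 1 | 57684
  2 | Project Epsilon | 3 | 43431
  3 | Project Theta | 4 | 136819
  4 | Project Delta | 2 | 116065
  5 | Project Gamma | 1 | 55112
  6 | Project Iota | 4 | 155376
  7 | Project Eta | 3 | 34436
SELECT p.name, COUNT(*) AS n FROM employees c JOIN departments p ON c.department_id = p.id GROUP BY p.id, p.name

Execution result:
name | n
Support | 4
Sales | 2
Operations | 6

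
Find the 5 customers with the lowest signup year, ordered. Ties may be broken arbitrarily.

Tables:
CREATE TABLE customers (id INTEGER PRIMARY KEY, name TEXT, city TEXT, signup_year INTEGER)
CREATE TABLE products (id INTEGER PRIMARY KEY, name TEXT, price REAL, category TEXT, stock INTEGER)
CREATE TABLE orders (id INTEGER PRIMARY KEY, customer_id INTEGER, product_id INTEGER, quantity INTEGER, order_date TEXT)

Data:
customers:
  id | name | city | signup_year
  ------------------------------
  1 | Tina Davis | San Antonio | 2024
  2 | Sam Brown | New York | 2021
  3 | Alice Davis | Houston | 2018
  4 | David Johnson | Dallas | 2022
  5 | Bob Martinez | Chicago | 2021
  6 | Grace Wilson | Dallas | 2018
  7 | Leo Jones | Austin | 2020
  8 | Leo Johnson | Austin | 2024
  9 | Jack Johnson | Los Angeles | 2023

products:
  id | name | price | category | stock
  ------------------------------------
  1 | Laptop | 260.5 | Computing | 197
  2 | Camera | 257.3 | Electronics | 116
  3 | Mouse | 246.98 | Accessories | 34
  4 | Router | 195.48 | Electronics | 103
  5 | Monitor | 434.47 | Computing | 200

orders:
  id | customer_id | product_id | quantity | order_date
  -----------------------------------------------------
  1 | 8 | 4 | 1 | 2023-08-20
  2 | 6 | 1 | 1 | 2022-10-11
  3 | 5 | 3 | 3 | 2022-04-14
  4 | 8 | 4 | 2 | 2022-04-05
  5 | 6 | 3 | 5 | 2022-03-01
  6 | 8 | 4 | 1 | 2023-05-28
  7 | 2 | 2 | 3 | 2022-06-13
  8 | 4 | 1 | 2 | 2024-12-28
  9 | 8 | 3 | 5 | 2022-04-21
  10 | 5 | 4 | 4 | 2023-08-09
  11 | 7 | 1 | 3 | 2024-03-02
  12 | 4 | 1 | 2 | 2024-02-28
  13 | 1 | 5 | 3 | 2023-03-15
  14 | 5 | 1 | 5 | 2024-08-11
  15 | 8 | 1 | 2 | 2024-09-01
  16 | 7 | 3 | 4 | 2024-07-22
SELECT name, signup_year FROM customers ORDER BY signup_year ASC LIMIT 5

Execution result:
name | signup_year
Alice Davis | 2018
Grace Wilson | 2018
Leo Jones | 2020
Sam Brown | 2021
Bob Martinez | 2021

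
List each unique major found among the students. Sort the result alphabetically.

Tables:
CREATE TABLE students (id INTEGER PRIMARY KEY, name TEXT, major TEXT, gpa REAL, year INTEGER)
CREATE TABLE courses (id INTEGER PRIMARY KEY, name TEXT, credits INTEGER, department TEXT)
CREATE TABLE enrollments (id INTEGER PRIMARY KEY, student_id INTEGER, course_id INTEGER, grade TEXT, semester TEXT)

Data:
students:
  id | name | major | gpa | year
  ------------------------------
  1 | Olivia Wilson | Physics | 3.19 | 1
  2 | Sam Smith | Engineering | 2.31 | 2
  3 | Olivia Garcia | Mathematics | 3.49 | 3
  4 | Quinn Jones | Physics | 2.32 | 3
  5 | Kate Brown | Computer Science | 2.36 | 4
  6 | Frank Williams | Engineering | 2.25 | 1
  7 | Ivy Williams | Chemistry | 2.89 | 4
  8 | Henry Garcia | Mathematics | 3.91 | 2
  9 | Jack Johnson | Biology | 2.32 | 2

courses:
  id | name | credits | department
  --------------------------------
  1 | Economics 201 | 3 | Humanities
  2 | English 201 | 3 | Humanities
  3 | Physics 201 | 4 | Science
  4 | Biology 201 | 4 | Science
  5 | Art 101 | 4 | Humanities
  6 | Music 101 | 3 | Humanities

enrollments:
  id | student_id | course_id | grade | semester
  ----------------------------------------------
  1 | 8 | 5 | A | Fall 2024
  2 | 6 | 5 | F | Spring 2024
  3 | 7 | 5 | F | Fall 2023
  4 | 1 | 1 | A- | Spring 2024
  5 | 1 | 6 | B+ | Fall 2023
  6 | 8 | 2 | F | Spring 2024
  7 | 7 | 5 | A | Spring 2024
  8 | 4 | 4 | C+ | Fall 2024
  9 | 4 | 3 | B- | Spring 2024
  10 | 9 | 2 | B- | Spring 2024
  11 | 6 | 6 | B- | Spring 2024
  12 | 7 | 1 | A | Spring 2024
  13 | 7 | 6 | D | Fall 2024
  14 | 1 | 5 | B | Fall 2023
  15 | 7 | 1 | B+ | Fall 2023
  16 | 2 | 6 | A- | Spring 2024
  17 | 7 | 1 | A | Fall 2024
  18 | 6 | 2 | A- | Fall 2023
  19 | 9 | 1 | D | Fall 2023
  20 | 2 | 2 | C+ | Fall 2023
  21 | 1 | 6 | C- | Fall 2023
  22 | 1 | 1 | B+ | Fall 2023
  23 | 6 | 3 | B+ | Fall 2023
SELECT DISTINCT major FROM students ORDER BY major

Execution result:
major
Biology
Chemistry
Computer Science
Engineering
Mathematics
Physics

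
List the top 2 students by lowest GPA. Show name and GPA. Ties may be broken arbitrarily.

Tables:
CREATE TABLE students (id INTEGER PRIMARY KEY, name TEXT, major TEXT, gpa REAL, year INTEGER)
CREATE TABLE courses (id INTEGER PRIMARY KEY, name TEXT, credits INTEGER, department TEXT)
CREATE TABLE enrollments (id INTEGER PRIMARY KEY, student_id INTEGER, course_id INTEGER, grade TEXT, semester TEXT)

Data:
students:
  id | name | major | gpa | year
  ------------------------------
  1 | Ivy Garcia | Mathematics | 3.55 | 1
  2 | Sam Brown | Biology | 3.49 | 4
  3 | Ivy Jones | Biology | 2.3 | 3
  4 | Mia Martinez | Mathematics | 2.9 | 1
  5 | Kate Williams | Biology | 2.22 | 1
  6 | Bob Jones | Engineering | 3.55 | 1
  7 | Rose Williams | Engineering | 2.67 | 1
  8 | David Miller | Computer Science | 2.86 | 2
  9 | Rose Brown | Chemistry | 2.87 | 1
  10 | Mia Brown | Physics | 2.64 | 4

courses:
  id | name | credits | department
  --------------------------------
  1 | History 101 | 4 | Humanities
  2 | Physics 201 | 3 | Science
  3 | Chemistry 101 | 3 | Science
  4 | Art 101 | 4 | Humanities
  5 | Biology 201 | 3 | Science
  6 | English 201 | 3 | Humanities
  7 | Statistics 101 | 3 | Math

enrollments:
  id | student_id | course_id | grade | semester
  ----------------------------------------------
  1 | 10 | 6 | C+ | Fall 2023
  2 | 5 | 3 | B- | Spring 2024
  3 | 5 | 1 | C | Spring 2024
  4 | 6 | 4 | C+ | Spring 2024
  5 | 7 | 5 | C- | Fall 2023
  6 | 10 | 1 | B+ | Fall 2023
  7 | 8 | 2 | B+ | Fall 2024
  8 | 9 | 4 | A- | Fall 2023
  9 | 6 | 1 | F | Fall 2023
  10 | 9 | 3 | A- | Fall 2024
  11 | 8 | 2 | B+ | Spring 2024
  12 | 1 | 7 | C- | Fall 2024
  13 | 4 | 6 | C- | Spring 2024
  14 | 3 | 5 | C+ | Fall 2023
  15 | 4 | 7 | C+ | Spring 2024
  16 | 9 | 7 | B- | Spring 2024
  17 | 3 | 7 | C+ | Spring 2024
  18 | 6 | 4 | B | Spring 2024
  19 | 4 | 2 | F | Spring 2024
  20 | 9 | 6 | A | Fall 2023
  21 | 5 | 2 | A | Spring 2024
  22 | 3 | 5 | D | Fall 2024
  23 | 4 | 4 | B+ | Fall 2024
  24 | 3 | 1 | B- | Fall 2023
SELECT name, gpa FROM students ORDER BY gpa ASC LIMIT 2

Execution result:
name | gpa
Kate Williams | 2.22
Ivy Jones | 2.30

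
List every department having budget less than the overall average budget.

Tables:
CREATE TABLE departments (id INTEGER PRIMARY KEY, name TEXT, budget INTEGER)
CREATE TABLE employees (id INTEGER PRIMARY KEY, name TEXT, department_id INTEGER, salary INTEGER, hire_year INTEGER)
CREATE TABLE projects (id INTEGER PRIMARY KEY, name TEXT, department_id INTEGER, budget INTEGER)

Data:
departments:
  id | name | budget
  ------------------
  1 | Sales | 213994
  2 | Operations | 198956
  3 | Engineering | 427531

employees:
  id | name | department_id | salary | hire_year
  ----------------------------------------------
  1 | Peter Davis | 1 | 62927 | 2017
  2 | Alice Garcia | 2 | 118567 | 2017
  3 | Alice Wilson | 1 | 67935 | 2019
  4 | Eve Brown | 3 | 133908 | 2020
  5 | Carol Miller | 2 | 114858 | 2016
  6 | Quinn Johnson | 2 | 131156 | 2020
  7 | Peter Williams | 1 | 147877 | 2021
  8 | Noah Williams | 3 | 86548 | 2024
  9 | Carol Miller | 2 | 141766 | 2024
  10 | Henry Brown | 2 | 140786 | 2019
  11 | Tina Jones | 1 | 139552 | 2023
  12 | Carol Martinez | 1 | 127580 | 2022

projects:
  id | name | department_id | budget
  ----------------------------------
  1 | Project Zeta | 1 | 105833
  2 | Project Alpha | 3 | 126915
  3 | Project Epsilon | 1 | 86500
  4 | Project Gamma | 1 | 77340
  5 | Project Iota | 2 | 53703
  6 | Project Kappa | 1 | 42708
SELECT name, budget FROM departments WHERE budget < (SELECT AVG(budget) FROM departments)

Execution result:
name | budget
Sales | 213994
Operations | 198956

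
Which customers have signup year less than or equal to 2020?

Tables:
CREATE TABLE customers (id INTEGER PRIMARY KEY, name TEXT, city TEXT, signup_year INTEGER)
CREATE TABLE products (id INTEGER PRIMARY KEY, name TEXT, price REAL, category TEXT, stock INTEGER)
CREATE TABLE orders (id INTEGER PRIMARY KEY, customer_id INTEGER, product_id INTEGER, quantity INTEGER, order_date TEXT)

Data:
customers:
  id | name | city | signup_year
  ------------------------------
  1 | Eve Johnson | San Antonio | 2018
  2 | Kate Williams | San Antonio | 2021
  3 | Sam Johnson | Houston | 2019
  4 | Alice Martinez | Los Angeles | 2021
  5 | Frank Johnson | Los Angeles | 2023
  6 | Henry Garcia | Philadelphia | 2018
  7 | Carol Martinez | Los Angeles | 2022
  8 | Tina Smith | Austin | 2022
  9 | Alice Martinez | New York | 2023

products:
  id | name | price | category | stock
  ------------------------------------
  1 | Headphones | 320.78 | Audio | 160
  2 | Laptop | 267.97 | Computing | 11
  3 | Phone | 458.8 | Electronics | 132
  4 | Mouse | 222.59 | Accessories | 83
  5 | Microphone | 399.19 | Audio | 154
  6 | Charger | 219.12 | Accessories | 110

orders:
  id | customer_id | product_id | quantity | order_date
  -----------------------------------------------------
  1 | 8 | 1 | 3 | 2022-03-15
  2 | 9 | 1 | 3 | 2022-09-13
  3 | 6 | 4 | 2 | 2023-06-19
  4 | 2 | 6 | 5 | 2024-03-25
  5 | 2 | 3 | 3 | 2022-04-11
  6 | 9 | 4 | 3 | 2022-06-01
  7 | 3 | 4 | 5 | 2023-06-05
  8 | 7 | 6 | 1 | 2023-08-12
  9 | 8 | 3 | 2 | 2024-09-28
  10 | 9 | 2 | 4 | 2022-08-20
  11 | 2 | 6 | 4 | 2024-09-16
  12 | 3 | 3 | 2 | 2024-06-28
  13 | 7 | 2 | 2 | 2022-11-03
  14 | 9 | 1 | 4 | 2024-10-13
SELECT name, signup_year FROM customers WHERE signup_year <= 2020

Execution result:
name | signup_year
Eve Johnson | 2018
Sam Johnson | 2019
Henry Garcia | 2018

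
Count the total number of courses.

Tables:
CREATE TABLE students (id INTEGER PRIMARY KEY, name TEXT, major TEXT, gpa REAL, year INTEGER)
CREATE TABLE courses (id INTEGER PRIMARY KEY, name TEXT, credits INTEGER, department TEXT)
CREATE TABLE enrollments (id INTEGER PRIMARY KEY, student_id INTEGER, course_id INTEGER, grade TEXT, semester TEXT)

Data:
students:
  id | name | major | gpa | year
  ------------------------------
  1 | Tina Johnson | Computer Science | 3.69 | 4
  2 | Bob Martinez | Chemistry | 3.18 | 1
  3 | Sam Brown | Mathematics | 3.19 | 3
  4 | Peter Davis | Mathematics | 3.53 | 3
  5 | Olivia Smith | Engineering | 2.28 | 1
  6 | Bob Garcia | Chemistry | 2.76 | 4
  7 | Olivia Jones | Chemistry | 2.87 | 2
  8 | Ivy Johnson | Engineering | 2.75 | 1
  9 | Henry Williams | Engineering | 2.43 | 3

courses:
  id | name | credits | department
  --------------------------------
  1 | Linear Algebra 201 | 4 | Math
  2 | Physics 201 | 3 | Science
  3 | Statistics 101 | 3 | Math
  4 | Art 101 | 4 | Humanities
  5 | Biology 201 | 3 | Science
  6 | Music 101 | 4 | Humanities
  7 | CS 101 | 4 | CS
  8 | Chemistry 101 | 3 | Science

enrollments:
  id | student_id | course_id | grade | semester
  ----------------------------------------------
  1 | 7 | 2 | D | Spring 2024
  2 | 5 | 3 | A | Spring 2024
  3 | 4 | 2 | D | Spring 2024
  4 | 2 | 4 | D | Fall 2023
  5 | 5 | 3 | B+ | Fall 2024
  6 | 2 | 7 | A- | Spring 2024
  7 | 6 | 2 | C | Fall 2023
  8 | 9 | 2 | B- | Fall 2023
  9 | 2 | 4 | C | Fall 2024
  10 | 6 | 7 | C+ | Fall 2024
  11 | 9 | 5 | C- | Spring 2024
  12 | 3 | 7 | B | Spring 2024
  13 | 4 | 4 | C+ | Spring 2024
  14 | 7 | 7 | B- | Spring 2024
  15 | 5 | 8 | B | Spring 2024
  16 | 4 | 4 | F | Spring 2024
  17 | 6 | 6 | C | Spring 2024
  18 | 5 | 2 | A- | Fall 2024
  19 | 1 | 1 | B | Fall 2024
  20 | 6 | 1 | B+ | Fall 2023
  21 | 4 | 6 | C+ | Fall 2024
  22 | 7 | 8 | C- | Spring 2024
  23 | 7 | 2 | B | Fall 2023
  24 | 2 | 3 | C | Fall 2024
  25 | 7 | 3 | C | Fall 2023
SELECT COUNT(*) FROM courses

Execution result:
8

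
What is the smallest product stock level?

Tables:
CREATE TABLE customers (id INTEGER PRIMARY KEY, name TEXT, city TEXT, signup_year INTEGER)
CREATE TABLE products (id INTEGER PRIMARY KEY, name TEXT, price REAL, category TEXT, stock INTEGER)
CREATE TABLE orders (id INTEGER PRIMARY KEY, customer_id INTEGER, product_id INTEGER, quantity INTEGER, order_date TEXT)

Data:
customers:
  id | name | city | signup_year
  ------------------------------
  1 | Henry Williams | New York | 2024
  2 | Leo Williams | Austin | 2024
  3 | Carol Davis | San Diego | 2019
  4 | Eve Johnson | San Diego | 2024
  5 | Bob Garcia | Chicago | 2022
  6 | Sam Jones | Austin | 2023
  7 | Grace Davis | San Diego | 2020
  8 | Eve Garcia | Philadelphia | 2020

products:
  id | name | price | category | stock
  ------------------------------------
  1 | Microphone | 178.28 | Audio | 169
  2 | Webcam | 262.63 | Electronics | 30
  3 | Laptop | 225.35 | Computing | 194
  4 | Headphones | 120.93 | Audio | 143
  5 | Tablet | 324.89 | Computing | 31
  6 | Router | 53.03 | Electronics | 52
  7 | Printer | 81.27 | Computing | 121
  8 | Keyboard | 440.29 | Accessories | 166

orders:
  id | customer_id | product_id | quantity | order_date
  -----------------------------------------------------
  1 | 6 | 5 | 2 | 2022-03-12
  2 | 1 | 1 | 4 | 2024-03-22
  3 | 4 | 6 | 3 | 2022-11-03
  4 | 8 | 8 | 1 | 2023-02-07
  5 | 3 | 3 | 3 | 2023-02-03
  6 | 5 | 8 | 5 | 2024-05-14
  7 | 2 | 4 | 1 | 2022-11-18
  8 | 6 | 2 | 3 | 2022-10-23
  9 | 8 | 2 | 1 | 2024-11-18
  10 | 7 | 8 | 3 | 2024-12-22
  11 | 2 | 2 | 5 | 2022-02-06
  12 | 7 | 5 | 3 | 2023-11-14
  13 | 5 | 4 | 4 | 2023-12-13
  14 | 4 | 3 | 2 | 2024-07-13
SELECT MIN(stock) FROM products

Execution result:
30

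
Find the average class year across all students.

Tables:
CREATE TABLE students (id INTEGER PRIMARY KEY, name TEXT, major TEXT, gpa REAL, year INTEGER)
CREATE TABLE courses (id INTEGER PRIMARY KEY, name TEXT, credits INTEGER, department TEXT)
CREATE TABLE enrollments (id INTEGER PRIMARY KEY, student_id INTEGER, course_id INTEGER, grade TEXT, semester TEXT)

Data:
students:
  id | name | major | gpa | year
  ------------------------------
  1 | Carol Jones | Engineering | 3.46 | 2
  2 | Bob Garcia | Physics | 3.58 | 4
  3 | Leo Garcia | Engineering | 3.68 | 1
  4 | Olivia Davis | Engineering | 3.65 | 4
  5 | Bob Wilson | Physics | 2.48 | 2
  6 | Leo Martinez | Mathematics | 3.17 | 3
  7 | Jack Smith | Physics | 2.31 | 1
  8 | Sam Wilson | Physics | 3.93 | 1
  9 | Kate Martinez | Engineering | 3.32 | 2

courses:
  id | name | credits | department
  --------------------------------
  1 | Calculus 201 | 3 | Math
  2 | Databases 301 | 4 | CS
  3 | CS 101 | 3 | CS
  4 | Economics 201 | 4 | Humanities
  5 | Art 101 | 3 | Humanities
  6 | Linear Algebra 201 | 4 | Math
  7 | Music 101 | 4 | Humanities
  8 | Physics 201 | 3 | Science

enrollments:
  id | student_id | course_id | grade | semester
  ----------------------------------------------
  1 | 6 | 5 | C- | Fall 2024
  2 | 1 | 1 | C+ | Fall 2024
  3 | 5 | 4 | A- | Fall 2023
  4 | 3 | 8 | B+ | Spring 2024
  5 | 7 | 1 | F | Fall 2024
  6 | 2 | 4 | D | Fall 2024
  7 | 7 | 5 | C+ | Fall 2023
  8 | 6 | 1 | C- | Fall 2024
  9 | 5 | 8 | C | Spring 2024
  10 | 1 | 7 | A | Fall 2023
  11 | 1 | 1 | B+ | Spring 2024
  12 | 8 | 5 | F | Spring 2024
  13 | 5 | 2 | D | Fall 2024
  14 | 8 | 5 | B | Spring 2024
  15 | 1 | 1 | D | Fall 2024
SELECT AVG(year) FROM students

Execution result:
2.22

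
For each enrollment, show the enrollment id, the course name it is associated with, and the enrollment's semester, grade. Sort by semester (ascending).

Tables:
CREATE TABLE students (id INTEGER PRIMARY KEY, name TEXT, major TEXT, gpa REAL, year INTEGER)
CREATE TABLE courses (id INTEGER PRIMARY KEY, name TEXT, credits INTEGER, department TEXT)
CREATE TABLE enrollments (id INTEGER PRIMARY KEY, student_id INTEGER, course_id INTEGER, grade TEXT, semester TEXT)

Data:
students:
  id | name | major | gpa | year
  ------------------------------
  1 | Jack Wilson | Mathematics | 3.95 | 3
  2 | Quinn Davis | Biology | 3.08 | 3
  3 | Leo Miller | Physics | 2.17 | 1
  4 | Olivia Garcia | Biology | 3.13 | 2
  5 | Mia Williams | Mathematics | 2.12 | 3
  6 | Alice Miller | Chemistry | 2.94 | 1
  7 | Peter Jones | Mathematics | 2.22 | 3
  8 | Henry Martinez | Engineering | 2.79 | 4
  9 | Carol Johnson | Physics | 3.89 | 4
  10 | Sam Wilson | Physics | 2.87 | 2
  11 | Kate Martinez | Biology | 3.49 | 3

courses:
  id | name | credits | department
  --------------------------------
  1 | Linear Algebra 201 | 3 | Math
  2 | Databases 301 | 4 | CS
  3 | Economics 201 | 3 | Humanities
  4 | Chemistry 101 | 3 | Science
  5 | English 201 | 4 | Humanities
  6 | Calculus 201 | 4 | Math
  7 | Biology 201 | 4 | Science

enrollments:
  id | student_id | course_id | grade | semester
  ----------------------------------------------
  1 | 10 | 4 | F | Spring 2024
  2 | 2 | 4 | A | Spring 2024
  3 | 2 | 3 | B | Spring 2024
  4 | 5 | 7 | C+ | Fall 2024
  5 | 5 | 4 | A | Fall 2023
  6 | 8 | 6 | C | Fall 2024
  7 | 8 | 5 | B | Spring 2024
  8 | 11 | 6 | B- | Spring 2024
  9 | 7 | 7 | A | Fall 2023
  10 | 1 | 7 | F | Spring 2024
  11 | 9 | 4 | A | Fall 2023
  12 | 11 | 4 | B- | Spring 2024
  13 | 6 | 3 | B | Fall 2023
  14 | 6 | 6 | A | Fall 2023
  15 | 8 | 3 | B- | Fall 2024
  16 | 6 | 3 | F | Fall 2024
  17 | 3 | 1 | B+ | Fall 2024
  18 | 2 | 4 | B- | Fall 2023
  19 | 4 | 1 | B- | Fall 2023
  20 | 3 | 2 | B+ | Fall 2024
SELECT c.id, p.name AS course, c.semester, c.grade FROM enrollments c JOIN courses p ON c.course_id = p.id ORDER BY c.semester ASC

Execution result:
id | course | semester | grade
5 | Chemistry 101 | Fall 2023 | A
9 | Biology 201 | Fall 2023 | A
11 | Chemistry 101 | Fall 2023 | A
13 | Economics 201 | Fall 2023 | B
14 | Calculus 201 | Fall 2023 | A
18 | Chemistry 101 | Fall 2023 | B-
19 | Linear Algebra 201 | Fall 2023 | B-
4 | Biology 201 | Fall 2024 | C+
6 | Calculus 201 | Fall 2024 | C
15 | Economics 201 | Fall 2024 | B-
16 | Economics 201 | Fall 2024 | F
17 | Linear Algebra 201 | Fall 2024 | B+
20 | Databases 301 | Fall 2024 | B+
1 | Chemistry 101 | Spring 2024 | F
2 | Chemistry 101 | Spring 2024 | A
3 | Economics 201 | Spring 2024 | B
7 | English 201 | Spring 2024 | B
8 | Calculus 201 | Spring 2024 | B-
10 | Biology 201 | Spring 2024 | F
12 | Chemistry 101 | Spring 2024 | B-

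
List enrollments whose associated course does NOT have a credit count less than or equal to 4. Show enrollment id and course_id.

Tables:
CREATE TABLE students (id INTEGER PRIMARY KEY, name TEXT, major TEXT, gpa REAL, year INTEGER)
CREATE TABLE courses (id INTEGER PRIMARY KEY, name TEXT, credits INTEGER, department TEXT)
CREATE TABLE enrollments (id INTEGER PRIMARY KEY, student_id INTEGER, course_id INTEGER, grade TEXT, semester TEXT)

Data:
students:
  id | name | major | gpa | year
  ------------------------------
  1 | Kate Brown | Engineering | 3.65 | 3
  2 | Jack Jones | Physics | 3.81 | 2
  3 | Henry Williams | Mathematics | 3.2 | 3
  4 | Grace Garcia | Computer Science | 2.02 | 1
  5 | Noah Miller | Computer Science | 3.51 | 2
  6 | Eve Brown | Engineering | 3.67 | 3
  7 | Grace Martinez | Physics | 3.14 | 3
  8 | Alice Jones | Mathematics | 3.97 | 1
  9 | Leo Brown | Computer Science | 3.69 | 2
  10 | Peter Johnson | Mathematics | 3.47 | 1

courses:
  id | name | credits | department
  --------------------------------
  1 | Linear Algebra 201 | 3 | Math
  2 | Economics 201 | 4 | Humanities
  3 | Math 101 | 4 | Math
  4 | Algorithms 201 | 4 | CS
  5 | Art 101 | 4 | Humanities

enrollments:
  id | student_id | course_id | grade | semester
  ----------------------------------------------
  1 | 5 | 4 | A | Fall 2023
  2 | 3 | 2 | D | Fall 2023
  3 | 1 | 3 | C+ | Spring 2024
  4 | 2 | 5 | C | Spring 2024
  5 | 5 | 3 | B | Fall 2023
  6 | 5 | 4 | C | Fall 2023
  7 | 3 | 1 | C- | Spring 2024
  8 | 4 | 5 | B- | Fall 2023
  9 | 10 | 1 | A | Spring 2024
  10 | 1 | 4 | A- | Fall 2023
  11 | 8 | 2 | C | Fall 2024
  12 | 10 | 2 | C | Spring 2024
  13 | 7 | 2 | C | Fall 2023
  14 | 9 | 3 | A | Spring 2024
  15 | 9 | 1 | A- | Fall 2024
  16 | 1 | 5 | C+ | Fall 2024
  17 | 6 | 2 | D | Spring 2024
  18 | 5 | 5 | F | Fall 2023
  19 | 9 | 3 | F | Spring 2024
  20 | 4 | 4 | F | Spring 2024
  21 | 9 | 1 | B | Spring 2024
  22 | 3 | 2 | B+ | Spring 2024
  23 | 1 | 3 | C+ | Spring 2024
SELECT id, course_id FROM enrollments WHERE course_id NOT IN (SELECT id FROM courses WHERE credits <= 4)

Execution result:
(no rows)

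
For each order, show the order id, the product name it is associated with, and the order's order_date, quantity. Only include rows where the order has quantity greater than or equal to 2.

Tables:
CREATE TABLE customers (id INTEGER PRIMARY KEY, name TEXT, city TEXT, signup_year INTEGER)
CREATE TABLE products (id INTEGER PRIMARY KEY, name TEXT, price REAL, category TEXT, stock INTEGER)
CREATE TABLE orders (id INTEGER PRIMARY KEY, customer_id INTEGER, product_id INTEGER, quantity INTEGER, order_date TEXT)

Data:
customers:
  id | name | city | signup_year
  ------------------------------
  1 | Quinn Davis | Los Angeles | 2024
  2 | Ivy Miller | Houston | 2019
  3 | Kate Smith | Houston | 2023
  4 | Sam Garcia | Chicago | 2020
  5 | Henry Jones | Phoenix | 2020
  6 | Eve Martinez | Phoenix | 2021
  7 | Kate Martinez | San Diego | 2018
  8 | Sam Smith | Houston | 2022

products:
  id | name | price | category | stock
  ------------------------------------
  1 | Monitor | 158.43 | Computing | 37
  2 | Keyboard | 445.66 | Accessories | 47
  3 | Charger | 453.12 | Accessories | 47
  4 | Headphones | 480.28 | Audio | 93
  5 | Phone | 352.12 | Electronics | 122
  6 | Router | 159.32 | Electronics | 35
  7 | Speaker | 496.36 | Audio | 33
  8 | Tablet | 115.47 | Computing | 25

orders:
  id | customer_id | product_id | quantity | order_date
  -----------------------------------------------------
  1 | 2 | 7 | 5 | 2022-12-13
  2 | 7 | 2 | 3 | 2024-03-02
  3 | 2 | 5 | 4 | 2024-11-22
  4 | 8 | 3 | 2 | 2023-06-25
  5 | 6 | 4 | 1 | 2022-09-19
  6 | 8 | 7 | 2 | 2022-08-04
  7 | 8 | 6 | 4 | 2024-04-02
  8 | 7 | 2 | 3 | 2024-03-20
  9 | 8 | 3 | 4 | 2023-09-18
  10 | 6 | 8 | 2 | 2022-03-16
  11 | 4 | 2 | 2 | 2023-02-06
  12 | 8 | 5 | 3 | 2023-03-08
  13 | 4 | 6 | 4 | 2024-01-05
SELECT c.id, p.name AS product, c.order_date, c.quantity FROM orders c JOIN products p ON c.product_id = p.id WHERE c.quantity >= 2

Execution result:
id | product | order_date | quantity
1 | Speaker | 2022-12-13 | 5
2 | Keyboard | 2024-03-02 | 3
3 | Phone | 2024-11-22 | 4
4 | Charger | 2023-06-25 | 2
6 | Speaker | 2022-08-04 | 2
7 | Router | 2024-04-02 | 4
8 | Keyboard | 2024-03-20 | 3
9 | Charger | 2023-09-18 | 4
10 | Tablet | 2022-03-16 | 2
11 | Keyboard | 2023-02-06 | 2
12 | Phone | 2023-03-08 | 3
13 | Router | 2024-01-05 | 4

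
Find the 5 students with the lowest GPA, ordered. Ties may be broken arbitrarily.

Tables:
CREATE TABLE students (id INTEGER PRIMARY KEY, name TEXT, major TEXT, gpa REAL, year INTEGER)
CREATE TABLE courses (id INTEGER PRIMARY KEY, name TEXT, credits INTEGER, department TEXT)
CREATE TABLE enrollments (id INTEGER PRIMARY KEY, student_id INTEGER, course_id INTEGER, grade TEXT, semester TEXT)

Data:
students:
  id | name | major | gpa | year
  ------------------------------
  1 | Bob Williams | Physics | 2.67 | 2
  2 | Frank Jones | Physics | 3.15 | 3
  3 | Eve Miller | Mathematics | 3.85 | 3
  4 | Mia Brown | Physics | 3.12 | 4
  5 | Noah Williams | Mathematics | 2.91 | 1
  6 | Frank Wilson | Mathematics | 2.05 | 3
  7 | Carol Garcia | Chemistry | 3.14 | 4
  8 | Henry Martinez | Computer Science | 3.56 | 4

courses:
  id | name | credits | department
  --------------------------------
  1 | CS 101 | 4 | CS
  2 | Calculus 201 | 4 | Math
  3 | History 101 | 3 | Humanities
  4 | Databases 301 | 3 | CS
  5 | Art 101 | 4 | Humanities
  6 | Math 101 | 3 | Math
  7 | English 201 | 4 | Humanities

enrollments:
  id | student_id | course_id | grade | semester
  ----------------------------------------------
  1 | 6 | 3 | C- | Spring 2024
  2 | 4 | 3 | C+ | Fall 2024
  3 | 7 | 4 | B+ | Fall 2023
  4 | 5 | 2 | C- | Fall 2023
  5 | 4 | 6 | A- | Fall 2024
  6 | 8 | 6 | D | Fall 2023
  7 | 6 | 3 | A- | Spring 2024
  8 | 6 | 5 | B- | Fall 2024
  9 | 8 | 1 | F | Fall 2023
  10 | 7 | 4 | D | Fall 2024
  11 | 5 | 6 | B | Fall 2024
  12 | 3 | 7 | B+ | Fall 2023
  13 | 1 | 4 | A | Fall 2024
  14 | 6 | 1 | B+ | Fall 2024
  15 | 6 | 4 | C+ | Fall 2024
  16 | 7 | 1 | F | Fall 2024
SELECT name, gpa FROM students ORDER BY gpa ASC LIMIT 5

Execution result:
name | gpa
Frank Wilson | 2.05
Bob Williams | 2.67
Noah Williams | 2.91
Mia Brown | 3.12
Carol Garcia | 3.14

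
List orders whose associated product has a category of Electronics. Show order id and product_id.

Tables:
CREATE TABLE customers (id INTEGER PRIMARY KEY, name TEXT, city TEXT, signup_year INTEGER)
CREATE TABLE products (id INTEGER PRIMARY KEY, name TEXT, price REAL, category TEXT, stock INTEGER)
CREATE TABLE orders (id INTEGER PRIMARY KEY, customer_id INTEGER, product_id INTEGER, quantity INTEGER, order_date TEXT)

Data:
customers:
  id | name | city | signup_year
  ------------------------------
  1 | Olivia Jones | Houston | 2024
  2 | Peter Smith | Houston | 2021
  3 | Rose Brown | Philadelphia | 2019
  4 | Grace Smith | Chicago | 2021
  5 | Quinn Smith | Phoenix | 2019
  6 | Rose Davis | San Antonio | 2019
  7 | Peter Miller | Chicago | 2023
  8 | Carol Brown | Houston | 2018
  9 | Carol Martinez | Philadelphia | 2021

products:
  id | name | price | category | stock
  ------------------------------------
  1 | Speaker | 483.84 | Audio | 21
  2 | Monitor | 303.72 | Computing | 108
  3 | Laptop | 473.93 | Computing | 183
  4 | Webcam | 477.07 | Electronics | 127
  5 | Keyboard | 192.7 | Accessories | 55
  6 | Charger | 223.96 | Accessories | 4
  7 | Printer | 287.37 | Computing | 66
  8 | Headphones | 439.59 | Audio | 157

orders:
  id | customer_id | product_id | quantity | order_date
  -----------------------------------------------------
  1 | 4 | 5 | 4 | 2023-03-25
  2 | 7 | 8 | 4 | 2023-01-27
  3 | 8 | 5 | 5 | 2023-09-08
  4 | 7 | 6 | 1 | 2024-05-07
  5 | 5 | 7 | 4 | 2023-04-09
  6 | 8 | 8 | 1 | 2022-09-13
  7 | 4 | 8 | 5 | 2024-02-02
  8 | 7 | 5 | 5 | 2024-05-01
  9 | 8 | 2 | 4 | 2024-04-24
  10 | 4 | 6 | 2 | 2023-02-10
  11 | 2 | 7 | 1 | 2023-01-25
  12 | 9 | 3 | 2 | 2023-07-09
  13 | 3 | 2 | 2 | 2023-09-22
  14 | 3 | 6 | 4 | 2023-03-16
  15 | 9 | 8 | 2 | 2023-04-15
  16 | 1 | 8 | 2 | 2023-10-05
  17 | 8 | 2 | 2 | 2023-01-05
SELECT id, product_id FROM orders WHERE product_id IN (SELECT id FROM products WHERE category = 'Electronics')

Execution result:
(no rows)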